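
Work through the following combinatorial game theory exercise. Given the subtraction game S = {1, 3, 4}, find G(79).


The subtraction set is S = {1, 3, 4}.
G(k) = mex{ G(k - s) : s in S, s <= k }. We compute iteratively: G(0) = 0.
G(1) = mex({0}) = 1
G(2) = mex({1}) = 0
G(3) = mex({0}) = 1
G(4) = mex({0, 1}) = 2
G(5) = mex({0, 1, 2}) = 3
G(6) = mex({0, 1, 3}) = 2
G(7) = mex({1, 2}) = 0
G(8) = mex({0, 2, 3}) = 1
G(9) = mex({1, 2, 3}) = 0
G(10) = mex({0, 2}) = 1
Observe that G(7)..G(10) = 0, 1, 0, 1 repeats G(0)..G(3) = 0, 1, 0, 1.
For k >= max(S) = 4, G(k) is determined by the previous 4 values G(k-4)..G(k-1); a window of 4 consecutive values has recurred shifted by 7, so by induction G(k + 7) = G(k) for all k >= 0: the sequence is periodic from the start with period 7.
One period: G(0..6) = 0, 1, 0, 1, 2, 3, 2.
79 mod 7 = 2, so G(79) = G(2) = 0.

0


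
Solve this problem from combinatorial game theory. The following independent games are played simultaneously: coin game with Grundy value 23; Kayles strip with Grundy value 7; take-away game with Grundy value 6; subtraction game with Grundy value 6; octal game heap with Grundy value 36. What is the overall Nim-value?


By the Sprague-Grundy theorem, the Grundy value of a sum of games is the XOR of individual Grundy values.
coin game: Grundy value = 23. Running XOR: 0 XOR 23 = 23
Kayles strip: Grundy value = 7. Running XOR: 23 XOR 7 = 16
take-away game: Grundy value = 6. Running XOR: 16 XOR 6 = 22
subtraction game: Grundy value = 6. Running XOR: 22 XOR 6 = 16
octal game heap: Grundy value = 36. Running XOR: 16 XOR 36 = 52
The combined Grundy value is 52.

52


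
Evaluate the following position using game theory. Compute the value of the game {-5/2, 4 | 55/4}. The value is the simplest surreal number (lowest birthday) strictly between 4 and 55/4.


Left options: {-5/2, 4}, max = 4
Right options: {55/4}, min = 55/4
All options are numbers and max(Left) < min(Right), so by the simplicity theorem the value is the simplest (earliest-born) number strictly between 4 and 55/4.
Integers 5 through 13 all lie strictly between 4 and 55/4.
Among integers, the simplest (lowest birthday = smallest |n|; 0 is born on day 0, +-n on day n) is 5.
No non-integer in the interval can be simpler: if x is a non-integer in the interval, then floor(x) or ceil(x) also lies in the interval (the interval contains an integer), and both are proper prefixes of x's sign expansion, i.e. born earlier. So the game value is 5.
Game value = 5

5


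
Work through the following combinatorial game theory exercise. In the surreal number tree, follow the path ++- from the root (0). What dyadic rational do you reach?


Sign expansion: ++-
Rule: track bounds (lo, hi), initially (-inf, +inf). On '+', the current value becomes lo and we move to the simplest number in (value, hi): value + 1 if hi = +inf, otherwise the midpoint (value + hi)/2. On '-', the current value becomes hi and we move to value - 1 if lo = -inf, otherwise the midpoint (lo + value)/2.
Start at 0.
Step 1: sign = +, move right. Bounds: (0, +inf). Value = 1
Step 2: sign = +, move right. Bounds: (1, +inf). Value = 2
Step 3: sign = -, move left. Bounds: (1, 2). Value = 3/2
The surreal number with sign expansion ++- is 3/2.

3/2


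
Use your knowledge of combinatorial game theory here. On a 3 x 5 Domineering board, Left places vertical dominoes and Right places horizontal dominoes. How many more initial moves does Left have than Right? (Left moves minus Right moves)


Board is 3 x 5 (rows x cols).
Left (vertical) placements: (rows-1) * cols = 2 * 5 = 10
Right (horizontal) placements: rows * (cols-1) = 3 * 4 = 12
Advantage = Left - Right = 10 - 12 = -2

-2


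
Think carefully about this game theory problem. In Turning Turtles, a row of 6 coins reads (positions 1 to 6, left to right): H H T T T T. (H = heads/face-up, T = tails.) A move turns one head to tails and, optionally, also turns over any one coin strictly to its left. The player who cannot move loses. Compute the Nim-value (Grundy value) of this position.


Coins: H H T T T T
Key fact: a single head at position k behaves exactly like a Nim heap of size k (turning it to T and optionally flipping a coin at j < k corresponds to moving the heap from k to j, or to 0), and heads combine as a disjunctive sum (two heads at the same place would cancel, matching j XOR j = 0). So the Nim-value is the XOR of the 1-indexed positions of the heads.
Face-up positions (1-indexed): [1, 2]
XOR 0 with 1: 0 XOR 1 = 1
XOR 1 with 2: 1 XOR 2 = 3
Nim-value = 3

3


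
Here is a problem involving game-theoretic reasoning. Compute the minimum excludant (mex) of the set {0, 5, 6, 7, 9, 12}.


Set = {0, 5, 6, 7, 9, 12}
0 is in the set.
1 is NOT in the set. This is the mex.
mex = 1

1


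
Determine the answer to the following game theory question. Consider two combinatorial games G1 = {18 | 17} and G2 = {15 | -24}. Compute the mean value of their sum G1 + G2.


G1 = {18 | 17}, G2 = {15 | -24}
Each is a switch {a | b} with numbers a > b; its mean value is (a + b)/2, and mean value is additive over game sums: m(G1 + G2) = m(G1) + m(G2).
Mean of G1 = (18 + (17))/2 = 35/2 = 35/2
Mean of G2 = (15 + (-24))/2 = -9/2 = -9/2
Mean of G1 + G2 = 35/2 + -9/2 = 13

13


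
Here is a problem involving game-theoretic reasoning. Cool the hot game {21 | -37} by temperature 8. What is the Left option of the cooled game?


Original game: {21 | -37} (a switch {a | b} with a > b).
Cooling by t (for t below the temperature (a - b)/2 = 29) taxes each move by t: {a | b} cooled by t is {a - t | b + t}.
Cooling amount: t = 8
Cooled Left option: 21 - 8 = 13
Cooled Right option: -37 + 8 = -29
Cooled game: {13 | -29}
Left option = 13

13


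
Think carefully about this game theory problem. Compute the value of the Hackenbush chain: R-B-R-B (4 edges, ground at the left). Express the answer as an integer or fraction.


Edges (from ground): R-B-R-B
By Berlekamp's sign-expansion rule, a Blue-Red Hackenbush stalk has the value of the surreal number whose sign sequence is the edge sequence with B -> + and R -> -.
Sign sequence: -+-+
Trace the sign expansion in the surreal number tree, starting from 0:
Edge 1: R (sign -) -> bounds (-inf, 0), value = -1
Edge 2: B (sign +) -> bounds (-1, 0), value = -1/2
Edge 3: R (sign -) -> bounds (-1, -1/2), value = -3/4
Edge 4: B (sign +) -> bounds (-3/4, -1/2), value = -5/8
Game value = -5/8

-5/8


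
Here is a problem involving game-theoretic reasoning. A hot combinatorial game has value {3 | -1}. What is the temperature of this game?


The game is {3 | -1}, a switch {a | b} with numbers a > b.
Cooling {a | b} by t gives {a - t | b + t}, which stops being hot when a - t = b + t, i.e. at t = (a - b)/2. So the temperature of a switch is (a - b)/2.
Temperature = (Left option - Right option) / 2
= (3 - (-1)) / 2
= 4 / 2
= 2

2


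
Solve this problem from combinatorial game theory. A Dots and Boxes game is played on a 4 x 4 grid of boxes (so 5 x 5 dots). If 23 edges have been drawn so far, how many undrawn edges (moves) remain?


Grid: 4 x 4 boxes, i.e. 5 rows and 5 columns of dots.
Horizontal edges: (rows + 1) * cols = 5 * 4 = 20
Vertical edges: rows * (cols + 1) = 4 * 5 = 20
Total edges: 20 + 20 = 40
Edges drawn: 23
Remaining: 40 - 23 = 17

17


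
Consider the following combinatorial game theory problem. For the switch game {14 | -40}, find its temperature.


The game is {14 | -40}, a switch {a | b} with numbers a > b.
Cooling {a | b} by t gives {a - t | b + t}, which stops being hot when a - t = b + t, i.e. at t = (a - b)/2. So the temperature of a switch is (a - b)/2.
Temperature = (Left option - Right option) / 2
= (14 - (-40)) / 2
= 54 / 2
= 27

27


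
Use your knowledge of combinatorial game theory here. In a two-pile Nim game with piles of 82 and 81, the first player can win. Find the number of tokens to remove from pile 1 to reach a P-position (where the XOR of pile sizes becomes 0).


Piles: 82 and 81
Current XOR: 82 XOR 81 = 3 (non-zero, so this is an N-position).
To make the XOR zero, we need to find a move that balances the piles.
For pile 1 (size 82): target = 82 XOR 3 = 81
We reduce pile 1 from 82 to 81.
Tokens removed: 82 - 81 = 1
Verification: 81 XOR 81 = 0

1


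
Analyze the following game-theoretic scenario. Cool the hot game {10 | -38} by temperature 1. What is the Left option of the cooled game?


Original game: {10 | -38} (a switch {a | b} with a > b).
Cooling by t (for t below the temperature (a - b)/2 = 24) taxes each move by t: {a | b} cooled by t is {a - t | b + t}.
Cooling amount: t = 1
Cooled Left option: 10 - 1 = 9
Cooled Right option: -38 + 1 = -37
Cooled game: {9 | -37}
Left option = 9

9


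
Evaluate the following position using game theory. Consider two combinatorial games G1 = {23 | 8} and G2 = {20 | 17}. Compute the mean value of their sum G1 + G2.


G1 = {23 | 8}, G2 = {20 | 17}
Each is a switch {a | b} with numbers a > b; its mean value is (a + b)/2, and mean value is additive over game sums: m(G1 + G2) = m(G1) + m(G2).
Mean of G1 = (23 + (8))/2 = 31/2 = 31/2
Mean of G2 = (20 + (17))/2 = 37/2 = 37/2
Mean of G1 + G2 = 31/2 + 37/2 = 34

34


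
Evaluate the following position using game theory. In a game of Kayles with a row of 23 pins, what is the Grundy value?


Kayles: a move removes 1 or 2 adjacent pins from a contiguous row.
Removing pins from a row of k leaves two independent rows (a, b) with a + b = k - 1 (one pin) or a + b = k - 2 (two pins); an end removal gives a = 0.
By Sprague-Grundy, G(k) = mex{ G(a) XOR G(b) } over all these splits. G(0) = 0.
G(1): splits (0,0):0^0=0 -> mex({0}) = 1
G(2): splits (0,1):0^1=1 (0,0):0^0=0 -> mex({0, 1}) = 2
G(3): splits (0,2):0^2=2 (1,1):1^1=0 (0,1):0^1=1 -> mex({0, 1, 2}) = 3
G(4): splits (0,3):0^3=3 (1,2):1^2=3 (0,2):0^2=2 (1,1):1^1=0 -> mex({0, 2, 3}) = 1
G(5): splits (0,4):0^1=1 (1,3):1^3=2 (2,2):2^2=0 (0,3):0^3=3 (1,2):1^2=3 -> mex({0, 1, 2, 3}) = 4
G(6) = mex({0, 1, 2, 4}) = 3
G(7) = mex({0, 1, 3, 4, 5}) = 2
G(8) = mex({0, 2, 3, 5, 6}) = 1
G(9) = mex({0, 1, 2, 3, 6, 7}) = 4
G(10) = mex({0, 1, 3, 4, 5, 7}) = 2
G(11) = mex({0, 1, 2, 3, 4, 5}) = 6
G(12) = mex({0, 1, 2, 3, 5, 6, 7}) = 4
G(13) = mex({0, 2, 3, 4, 6, 7}) = 1
G(14) = mex({0, 1, 4, 5, 6, 7}) = 2
G(15) = mex({0, 1, 2, 3, 4, 5, 6}) = 7
G(16) = mex({0, 2, 3, 5, 6, 7}) = 1
G(17) = mex({0, 1, 2, 3, 5, 6, 7}) = 4
G(18) = mex({0, 1, 2, 4, 5, 6}) = 3
G(19) = mex({0, 1, 3, 4, 5, 7}) = 2
G(20) = mex({0, 2, 3, 4, 5, 6, 7}) = 1
G(21) = mex({0, 1, 2, 3, 5, 6, 7}) = 4
G(22) = mex({0, 1, 2, 3, 4, 5, 7}) = 6
G(23) = mex({0, 1, 2, 3, 4, 5, 6}) = 7
Therefore G(23) = 7.

7


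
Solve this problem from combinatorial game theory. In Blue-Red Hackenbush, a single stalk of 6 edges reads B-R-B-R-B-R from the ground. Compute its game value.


Edges (from ground): B-R-B-R-B-R
By Berlekamp's sign-expansion rule, a Blue-Red Hackenbush stalk has the value of the surreal number whose sign sequence is the edge sequence with B -> + and R -> -.
Sign sequence: +-+-+-
Trace the sign expansion in the surreal number tree, starting from 0:
Edge 1: B (sign +) -> bounds (0, +inf), value = 1
Edge 2: R (sign -) -> bounds (0, 1), value = 1/2
Edge 3: B (sign +) -> bounds (1/2, 1), value = 3/4
Edge 4: R (sign -) -> bounds (1/2, 3/4), value = 5/8
Edge 5: B (sign +) -> bounds (5/8, 3/4), value = 11/16
Edge 6: R (sign -) -> bounds (5/8, 11/16), value = 21/32
Game value = 21/32

21/32


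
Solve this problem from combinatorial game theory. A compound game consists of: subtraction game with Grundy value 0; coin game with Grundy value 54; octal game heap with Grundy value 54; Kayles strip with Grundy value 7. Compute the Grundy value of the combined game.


By the Sprague-Grundy theorem, the Grundy value of a sum of games is the XOR of individual Grundy values.
subtraction game: Grundy value = 0. Running XOR: 0 XOR 0 = 0
coin game: Grundy value = 54. Running XOR: 0 XOR 54 = 54
octal game heap: Grundy value = 54. Running XOR: 54 XOR 54 = 0
Kayles strip: Grundy value = 7. Running XOR: 0 XOR 7 = 7
The combined Grundy value is 7.

7


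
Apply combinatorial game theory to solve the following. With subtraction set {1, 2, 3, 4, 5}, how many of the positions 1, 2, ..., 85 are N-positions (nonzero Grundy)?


Subtraction set S = {1, 2, 3, 4, 5}, so G(n) = n mod 6.
G(n) = 0 when n is a multiple of 6.
Multiples of 6 in [1, 85]: 14
N-positions (nonzero Grundy) = 85 - 14 = 71

71


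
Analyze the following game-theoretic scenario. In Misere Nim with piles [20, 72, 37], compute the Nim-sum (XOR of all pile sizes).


We need the XOR (exclusive or) of all pile sizes.
After XOR-ing pile 1 (size 20): 0 XOR 20 = 20
After XOR-ing pile 2 (size 72): 20 XOR 72 = 92
After XOR-ing pile 3 (size 37): 92 XOR 37 = 121
The Nim-value of this position is 121.

121


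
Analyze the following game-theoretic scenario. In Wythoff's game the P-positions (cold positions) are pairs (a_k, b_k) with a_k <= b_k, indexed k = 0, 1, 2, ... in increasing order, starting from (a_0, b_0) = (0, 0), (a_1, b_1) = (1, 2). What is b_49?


By Wythoff's theorem, a_k = floor(k * phi) and b_k = floor(k * phi^2) = a_k + k, where phi = (1 + sqrt(5))/2 is the golden ratio.
phi = (1 + sqrt(5))/2 = 1.618034
phi^2 = phi + 1 = 2.618034
k = 49
k * phi^2 = 49 * 2.618034 = 128.283665
b_49 = floor(k * phi^2) = 128 (check: a_49 + k = 79 + 49 = 128)

128


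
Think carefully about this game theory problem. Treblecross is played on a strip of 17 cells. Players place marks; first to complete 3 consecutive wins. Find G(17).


Treblecross: place X on empty cells; 3-in-a-row wins.
Playing within two cells of an existing X lets the opponent win at once, so sensible play treats the cells i-2..i+2 around each X as dead. The player left with no safe cell loses, so this is a normal-play take-away game on strips of safe cells.
Placing X at cell i (0-indexed) of a strip of k safe cells leaves independent strips of sizes max(0, i-2) and max(0, k-i-3). Hence G(k) = mex{ G(max(0,i-2)) XOR G(max(0,k-i-3)) : 0 <= i < k }, with G(0) = 0.
G(1): splits (0,0):0^0=0 -> mex({0}) = 1
G(2): splits (0,0):0^0=0 -> mex({0}) = 1
G(3): splits (0,0):0^0=0 -> mex({0}) = 1
G(4): splits (0,1):0^1=1 (0,0):0^0=0 -> mex({0, 1}) = 2
G(5): splits (0,2):0^1=1 (0,1):0^1=1 (0,0):0^0=0 -> mex({0, 1}) = 2
G(6) = mex({1}) = 0
G(7) = mex({0, 1, 2}) = 3
G(8) = mex({0, 1, 2}) = 3
G(9) = mex({0, 2}) = 1
G(10) = mex({0, 2, 3}) = 1
G(11) = mex({0, 3}) = 1
G(12) = mex({1, 3}) = 0
G(13) = mex({0, 1, 2, 3}) = 4
G(14) = mex({0, 1, 2}) = 3
G(15) = mex({0, 1, 2}) = 3
G(16) = mex({0, 1, 2, 4}) = 3
G(17) = mex({0, 1, 3, 4}) = 2
Therefore G(17) = 2.

2


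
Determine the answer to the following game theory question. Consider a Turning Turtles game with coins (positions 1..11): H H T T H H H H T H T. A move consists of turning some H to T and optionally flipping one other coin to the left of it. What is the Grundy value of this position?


Coins: H H T T H H H H T H T
Key fact: a single head at position k behaves exactly like a Nim heap of size k (turning it to T and optionally flipping a coin at j < k corresponds to moving the heap from k to j, or to 0), and heads combine as a disjunctive sum (two heads at the same place would cancel, matching j XOR j = 0). So the Nim-value is the XOR of the 1-indexed positions of the heads.
Face-up positions (1-indexed): [1, 2, 5, 6, 7, 8, 10]
XOR 0 with 1: 0 XOR 1 = 1
XOR 1 with 2: 1 XOR 2 = 3
XOR 3 with 5: 3 XOR 5 = 6
XOR 6 with 6: 6 XOR 6 = 0
XOR 0 with 7: 0 XOR 7 = 7
XOR 7 with 8: 7 XOR 8 = 15
XOR 15 with 10: 15 XOR 10 = 5
Nim-value = 5

5


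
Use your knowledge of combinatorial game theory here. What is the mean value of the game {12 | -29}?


Game = {12 | -29}, a switch {a | b} with numbers a > b.
Its thermograph has left wall a - t and right wall b + t, which meet at t = (a - b)/2, where both equal (a + b)/2. So the mast (mean value) is at (a + b)/2.
Mean = (12 + (-29))/2 = -17/2 = -17/2

-17/2


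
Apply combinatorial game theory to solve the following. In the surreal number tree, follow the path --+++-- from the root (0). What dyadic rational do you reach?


Sign expansion: --+++--
Rule: track bounds (lo, hi), initially (-inf, +inf). On '+', the current value becomes lo and we move to the simplest number in (value, hi): value + 1 if hi = +inf, otherwise the midpoint (value + hi)/2. On '-', the current value becomes hi and we move to value - 1 if lo = -inf, otherwise the midpoint (lo + value)/2.
Start at 0.
Step 1: sign = -, move left. Bounds: (-inf, 0). Value = -1
Step 2: sign = -, move left. Bounds: (-inf, -1). Value = -2
Step 3: sign = +, move right. Bounds: (-2, -1). Value = -3/2
Step 4: sign = +, move right. Bounds: (-3/2, -1). Value = -5/4
Step 5: sign = +, move right. Bounds: (-5/4, -1). Value = -9/8
Step 6: sign = -, move left. Bounds: (-5/4, -9/8). Value = -19/16
Step 7: sign = -, move left. Bounds: (-5/4, -19/16). Value = -39/32
The surreal number with sign expansion --+++-- is -39/32.

-39/32


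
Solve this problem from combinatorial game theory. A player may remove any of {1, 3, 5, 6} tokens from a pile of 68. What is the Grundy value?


The subtraction set is S = {1, 3, 5, 6}.
G(k) = mex{ G(k - s) : s in S, s <= k }. We compute iteratively: G(0) = 0.
G(1) = mex({0}) = 1
G(2) = mex({1}) = 0
G(3) = mex({0}) = 1
G(4) = mex({1}) = 0
G(5) = mex({0}) = 1
G(6) = mex({0, 1}) = 2
G(7) = mex({0, 1, 2}) = 3
G(8) = mex({0, 1, 3}) = 2
G(9) = mex({0, 1, 2}) = 3
G(10) = mex({0, 1, 3}) = 2
G(11) = mex({1, 2}) = 0
G(12) = mex({0, 2, 3}) = 1
G(13) = mex({1, 2, 3}) = 0
G(14) = mex({0, 2, 3}) = 1
G(15) = mex({1, 2, 3}) = 0
G(16) = mex({0, 2}) = 1
Observe that G(11)..G(16) = 0, 1, 0, 1, 0, 1 repeats G(0)..G(5) = 0, 1, 0, 1, 0, 1.
For k >= max(S) = 6, G(k) is determined by the previous 6 values G(k-6)..G(k-1); a window of 6 consecutive values has recurred shifted by 11, so by induction G(k + 11) = G(k) for all k >= 0: the sequence is periodic from the start with period 11.
One period: G(0..10) = 0, 1, 0, 1, 0, 1, 2, 3, 2, 3, 2.
68 mod 11 = 2, so G(68) = G(2) = 0.

0


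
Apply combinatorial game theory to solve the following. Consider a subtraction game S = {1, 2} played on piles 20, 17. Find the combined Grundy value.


Subtraction set: {1, 2}
For this subtraction set, G(n) = n mod 3 (period = max + 1 = 3).
Pile 1 (size 20): G(20) = 20 mod 3 = 2
Pile 2 (size 17): G(17) = 17 mod 3 = 2
Total Grundy value = XOR of all: 2 XOR 2 = 0

0


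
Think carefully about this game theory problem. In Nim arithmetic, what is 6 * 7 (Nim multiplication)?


Nim multiplication is bilinear over XOR: (u XOR v) * w = (u*w) XOR (v*w).
So we split each operand into its bit components and XOR the pairwise Nim products.
6 = 2 + 4 (as XOR of powers of 2).
7 = 1 + 2 + 4 (as XOR of powers of 2).
Using the standard Nim-product table on single bits:
  2*2 = 3,   2*4 = 8,   2*8 = 12,
  4*4 = 6,   4*8 = 11,  8*8 = 13,
and  1*x = x (identity), k*l = l*k (commutative).
Pairwise Nim products:
  2 * 1 = 2
  2 * 2 = 3
  2 * 4 = 8
  4 * 1 = 4
  4 * 2 = 8
  4 * 4 = 6
XOR them: 2 XOR 3 XOR 8 XOR 4 XOR 8 XOR 6 = 3.
Result: 6 * 7 = 3 (in Nim).

3


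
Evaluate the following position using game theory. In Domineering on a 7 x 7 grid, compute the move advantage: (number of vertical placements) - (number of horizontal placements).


Board is 7 x 7 (rows x cols).
Left (vertical) placements: (rows-1) * cols = 6 * 7 = 42
Right (horizontal) placements: rows * (cols-1) = 7 * 6 = 42
Advantage = Left - Right = 42 - 42 = 0

0


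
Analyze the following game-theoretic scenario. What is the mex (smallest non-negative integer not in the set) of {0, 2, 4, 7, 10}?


Set = {0, 2, 4, 7, 10}
0 is in the set.
1 is NOT in the set. This is the mex.
mex = 1

1


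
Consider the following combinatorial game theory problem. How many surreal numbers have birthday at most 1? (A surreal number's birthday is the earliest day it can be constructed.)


Day 0: {|} = 0 is born. Count = 1.
Day n: the number of surreal numbers born by day n is 2^(n+1) - 1.
By day 0: 2^1 - 1 = 1
By day 1: 2^2 - 1 = 3
By day 1: 3 surreal numbers.

3


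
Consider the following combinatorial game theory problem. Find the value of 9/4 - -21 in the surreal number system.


x = 9/4, y = -21
Converting to common denominator: 4
x = 9/4, y = -84/4
x - y = 9/4 - -21 = 93/4

93/4


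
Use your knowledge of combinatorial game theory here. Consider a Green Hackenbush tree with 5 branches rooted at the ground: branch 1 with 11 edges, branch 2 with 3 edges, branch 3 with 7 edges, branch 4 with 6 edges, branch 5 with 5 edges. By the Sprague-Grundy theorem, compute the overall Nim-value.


The tree has 5 branches from the ground vertex.
In Green Hackenbush, the Nim-value of a simple path of length k is k.
Branch 1: length 11, Nim-value = 11
Branch 2: length 3, Nim-value = 3
Branch 3: length 7, Nim-value = 7
Branch 4: length 6, Nim-value = 6
Branch 5: length 5, Nim-value = 5
Total Nim-value = XOR of all branch values:
0 XOR 11 = 11
11 XOR 3 = 8
8 XOR 7 = 15
15 XOR 6 = 9
9 XOR 5 = 12
Nim-value of the tree = 12

12


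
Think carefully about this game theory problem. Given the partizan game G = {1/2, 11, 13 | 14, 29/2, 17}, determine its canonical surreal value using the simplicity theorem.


Left options: {1/2, 11, 13}, max = 13
Right options: {14, 29/2, 17}, min = 14
All options are numbers and max(Left) < min(Right), so by the simplicity theorem the value is the simplest (earliest-born) number strictly between 13 and 14.
No integer lies strictly between 13 and 14, so the value is the dyadic rational m/2^k in the interval with the smallest k (then m odd); search k = 1, 2, ...:
Denominator 2: 27/2 lies strictly between 13 and 14 -- found.
The simplest number in the interval is 27/2.
Game value = 27/2

27/2


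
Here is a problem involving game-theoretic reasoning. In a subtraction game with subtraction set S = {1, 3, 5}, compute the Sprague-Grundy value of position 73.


The subtraction set is S = {1, 3, 5}.
G(k) = mex{ G(k - s) : s in S, s <= k }. We compute iteratively: G(0) = 0.
G(1) = mex({0}) = 1
G(2) = mex({1}) = 0
G(3) = mex({0}) = 1
G(4) = mex({1}) = 0
G(5) = mex({0}) = 1
G(6) = mex({1}) = 0
Observe that G(2)..G(6) = 0, 1, 0, 1, 0 repeats G(0)..G(4) = 0, 1, 0, 1, 0.
For k >= max(S) = 5, G(k) is determined by the previous 5 values G(k-5)..G(k-1); a window of 5 consecutive values has recurred shifted by 2, so by induction G(k + 2) = G(k) for all k >= 0: the sequence is periodic from the start with period 2.
One period: G(0..1) = 0, 1.
73 mod 2 = 1, so G(73) = G(1) = 1.

1


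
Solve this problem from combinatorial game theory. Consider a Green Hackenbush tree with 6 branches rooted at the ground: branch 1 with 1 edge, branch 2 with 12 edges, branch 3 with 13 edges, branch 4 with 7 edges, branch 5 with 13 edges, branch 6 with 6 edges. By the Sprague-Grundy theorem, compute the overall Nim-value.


The tree has 6 branches from the ground vertex.
In Green Hackenbush, the Nim-value of a simple path of length k is k.
Branch 1: length 1, Nim-value = 1
Branch 2: length 12, Nim-value = 12
Branch 3: length 13, Nim-value = 13
Branch 4: length 7, Nim-value = 7
Branch 5: length 13, Nim-value = 13
Branch 6: length 6, Nim-value = 6
Total Nim-value = XOR of all branch values:
0 XOR 1 = 1
1 XOR 12 = 13
13 XOR 13 = 0
0 XOR 7 = 7
7 XOR 13 = 10
10 XOR 6 = 12
Nim-value of the tree = 12

12


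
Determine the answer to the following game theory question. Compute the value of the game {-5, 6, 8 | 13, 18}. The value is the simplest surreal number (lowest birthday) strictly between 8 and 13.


Left options: {-5, 6, 8}, max = 8
Right options: {13, 18}, min = 13
All options are numbers and max(Left) < min(Right), so by the simplicity theorem the value is the simplest (earliest-born) number strictly between 8 and 13.
Integers 9 through 12 all lie strictly between 8 and 13.
Among integers, the simplest (lowest birthday = smallest |n|; 0 is born on day 0, +-n on day n) is 9.
No non-integer in the interval can be simpler: if x is a non-integer in the interval, then floor(x) or ceil(x) also lies in the interval (the interval contains an integer), and both are proper prefixes of x's sign expansion, i.e. born earlier. So the game value is 9.
Game value = 9

9


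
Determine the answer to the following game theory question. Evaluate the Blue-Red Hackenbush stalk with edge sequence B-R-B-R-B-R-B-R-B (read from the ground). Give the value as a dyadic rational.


Edges (from ground): B-R-B-R-B-R-B-R-B
By Berlekamp's sign-expansion rule, a Blue-Red Hackenbush stalk has the value of the surreal number whose sign sequence is the edge sequence with B -> + and R -> -.
Sign sequence: +-+-+-+-+
Trace the sign expansion in the surreal number tree, starting from 0:
Edge 1: B (sign +) -> bounds (0, +inf), value = 1
Edge 2: R (sign -) -> bounds (0, 1), value = 1/2
Edge 3: B (sign +) -> bounds (1/2, 1), value = 3/4
Edge 4: R (sign -) -> bounds (1/2, 3/4), value = 5/8
Edge 5: B (sign +) -> bounds (5/8, 3/4), value = 11/16
Edge 6: R (sign -) -> bounds (5/8, 11/16), value = 21/32
Edge 7: B (sign +) -> bounds (21/32, 11/16), value = 43/64
Edge 8: R (sign -) -> bounds (21/32, 43/64), value = 85/128
Edge 9: B (sign +) -> bounds (85/128, 43/64), value = 171/256
Game value = 171/256

171/256


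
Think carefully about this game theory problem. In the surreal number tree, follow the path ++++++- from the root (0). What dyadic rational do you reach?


Sign expansion: ++++++-
Rule: track bounds (lo, hi), initially (-inf, +inf). On '+', the current value becomes lo and we move to the simplest number in (value, hi): value + 1 if hi = +inf, otherwise the midpoint (value + hi)/2. On '-', the current value becomes hi and we move to value - 1 if lo = -inf, otherwise the midpoint (lo + value)/2.
Start at 0.
Step 1: sign = +, move right. Bounds: (0, +inf). Value = 1
Step 2: sign = +, move right. Bounds: (1, +inf). Value = 2
Step 3: sign = +, move right. Bounds: (2, +inf). Value = 3
Step 4: sign = +, move right. Bounds: (3, +inf). Value = 4
Step 5: sign = +, move right. Bounds: (4, +inf). Value = 5
Step 6: sign = +, move right. Bounds: (5, +inf). Value = 6
Step 7: sign = -, move left. Bounds: (5, 6). Value = 11/2
The surreal number with sign expansion ++++++- is 11/2.

11/2


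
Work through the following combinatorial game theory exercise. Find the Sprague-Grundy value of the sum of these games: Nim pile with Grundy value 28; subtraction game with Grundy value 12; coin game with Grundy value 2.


By the Sprague-Grundy theorem, the Grundy value of a sum of games is the XOR of individual Grundy values.
Nim pile: Grundy value = 28. Running XOR: 0 XOR 28 = 28
subtraction game: Grundy value = 12. Running XOR: 28 XOR 12 = 16
coin game: Grundy value = 2. Running XOR: 16 XOR 2 = 18
The combined Grundy value is 18.

18


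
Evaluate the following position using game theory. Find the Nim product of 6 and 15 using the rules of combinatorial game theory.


Nim multiplication is bilinear over XOR: (u XOR v) * w = (u*w) XOR (v*w).
So we split each operand into its bit components and XOR the pairwise Nim products.
6 = 2 + 4 (as XOR of powers of 2).
15 = 1 + 2 + 4 + 8 (as XOR of powers of 2).
Using the standard Nim-product table on single bits:
  2*2 = 3,   2*4 = 8,   2*8 = 12,
  4*4 = 6,   4*8 = 11,  8*8 = 13,
and  1*x = x (identity), k*l = l*k (commutative).
Pairwise Nim products:
  2 * 1 = 2
  2 * 2 = 3
  2 * 4 = 8
  2 * 8 = 12
  4 * 1 = 4
  4 * 2 = 8
  4 * 4 = 6
  4 * 8 = 11
XOR them: 2 XOR 3 XOR 8 XOR 12 XOR 4 XOR 8 XOR 6 XOR 11 = 4.
Result: 6 * 15 = 4 (in Nim).

4


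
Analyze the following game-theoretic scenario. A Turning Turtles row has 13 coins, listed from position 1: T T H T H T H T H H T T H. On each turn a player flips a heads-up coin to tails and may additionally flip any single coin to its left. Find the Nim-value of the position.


Coins: T T H T H T H T H H T T H
Key fact: a single head at position k behaves exactly like a Nim heap of size k (turning it to T and optionally flipping a coin at j < k corresponds to moving the heap from k to j, or to 0), and heads combine as a disjunctive sum (two heads at the same place would cancel, matching j XOR j = 0). So the Nim-value is the XOR of the 1-indexed positions of the heads.
Face-up positions (1-indexed): [3, 5, 7, 9, 10, 13]
XOR 0 with 3: 0 XOR 3 = 3
XOR 3 with 5: 3 XOR 5 = 6
XOR 6 with 7: 6 XOR 7 = 1
XOR 1 with 9: 1 XOR 9 = 8
XOR 8 with 10: 8 XOR 10 = 2
XOR 2 with 13: 2 XOR 13 = 15
Nim-value = 15

15


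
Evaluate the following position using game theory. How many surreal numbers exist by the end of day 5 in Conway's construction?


Day 0: {|} = 0 is born. Count = 1.
Day n: the number of surreal numbers born by day n is 2^(n+1) - 1.
By day 0: 2^1 - 1 = 1
By day 1: 2^2 - 1 = 3
By day 2: 2^3 - 1 = 7
By day 3: 2^4 - 1 = 15
By day 4: 2^5 - 1 = 31
By day 5: 2^6 - 1 = 63
By day 5: 63 surreal numbers.

63


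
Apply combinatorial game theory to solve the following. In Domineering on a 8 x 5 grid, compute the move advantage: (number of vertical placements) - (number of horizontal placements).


Board is 8 x 5 (rows x cols).
Left (vertical) placements: (rows-1) * cols = 7 * 5 = 35
Right (horizontal) placements: rows * (cols-1) = 8 * 4 = 32
Advantage = Left - Right = 35 - 32 = 3

3


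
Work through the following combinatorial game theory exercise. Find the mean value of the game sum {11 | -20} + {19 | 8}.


G1 = {11 | -20}, G2 = {19 | 8}
Each is a switch {a | b} with numbers a > b; its mean value is (a + b)/2, and mean value is additive over game sums: m(G1 + G2) = m(G1) + m(G2).
Mean of G1 = (11 + (-20))/2 = -9/2 = -9/2
Mean of G2 = (19 + (8))/2 = 27/2 = 27/2
Mean of G1 + G2 = -9/2 + 27/2 = 9

9


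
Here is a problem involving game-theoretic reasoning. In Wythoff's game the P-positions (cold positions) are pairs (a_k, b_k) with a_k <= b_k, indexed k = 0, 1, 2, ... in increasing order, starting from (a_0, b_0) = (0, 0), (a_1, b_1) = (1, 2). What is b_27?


By Wythoff's theorem, a_k = floor(k * phi) and b_k = floor(k * phi^2) = a_k + k, where phi = (1 + sqrt(5))/2 is the golden ratio.
phi = (1 + sqrt(5))/2 = 1.618034
phi^2 = phi + 1 = 2.618034
k = 27
k * phi^2 = 27 * 2.618034 = 70.686918
b_27 = floor(k * phi^2) = 70 (check: a_27 + k = 43 + 27 = 70)

70


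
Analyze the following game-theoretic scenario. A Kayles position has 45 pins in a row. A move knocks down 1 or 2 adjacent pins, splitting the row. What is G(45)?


Kayles: a move removes 1 or 2 adjacent pins from a contiguous row.
Removing pins from a row of k leaves two independent rows (a, b) with a + b = k - 1 (one pin) or a + b = k - 2 (two pins); an end removal gives a = 0.
By Sprague-Grundy, G(k) = mex{ G(a) XOR G(b) } over all these splits. G(0) = 0.
G(1): splits (0,0):0^0=0 -> mex({0}) = 1
G(2): splits (0,1):0^1=1 (0,0):0^0=0 -> mex({0, 1}) = 2
G(3): splits (0,2):0^2=2 (1,1):1^1=0 (0,1):0^1=1 -> mex({0, 1, 2}) = 3
G(4): splits (0,3):0^3=3 (1,2):1^2=3 (0,2):0^2=2 (1,1):1^1=0 -> mex({0, 2, 3}) = 1
G(5): splits (0,4):0^1=1 (1,3):1^3=2 (2,2):2^2=0 (0,3):0^3=3 (1,2):1^2=3 -> mex({0, 1, 2, 3}) = 4
G(6) = mex({0, 1, 2, 4}) = 3
G(7) = mex({0, 1, 3, 4, 5}) = 2
G(8) = mex({0, 2, 3, 5, 6}) = 1
G(9) = mex({0, 1, 2, 3, 6, 7}) = 4
G(10) = mex({0, 1, 3, 4, 5, 7}) = 2
G(11) = mex({0, 1, 2, 3, 4, 5}) = 6
G(12) = mex({0, 1, 2, 3, 5, 6, 7}) = 4
G(13) = mex({0, 2, 3, 4, 6, 7}) = 1
G(14) = mex({0, 1, 4, 5, 6, 7}) = 2
G(15) = mex({0, 1, 2, 3, 4, 5, 6}) = 7
G(16) = mex({0, 2, 3, 5, 6, 7}) = 1
G(17) = mex({0, 1, 2, 3, 5, 6, 7}) = 4
G(18) = mex({0, 1, 2, 4, 5, 6}) = 3
G(19) = mex({0, 1, 3, 4, 5, 7}) = 2
G(20) = mex({0, 2, 3, 4, 5, 6, 7}) = 1
G(21) = mex({0, 1, 2, 3, 5, 6, 7}) = 4
G(22) = mex({0, 1, 2, 3, 4, 5, 7}) = 6
G(23) = mex({0, 1, 2, 3, 4, 5, 6}) = 7
G(24) = mex({0, 1, 2, 3, 5, 6, 7}) = 4
G(25) = mex({0, 2, 3, 4, 6, 7}) = 1
G(26) = mex({0, 1, 3, 4, 5, 6, 7}) = 2
G(27) = mex({0, 1, 2, 3, 4, 5, 6, 7}) = 8
G(28) = mex({0, 1, 2, 3, 4, 6, 7, 8}) = 5
G(29) = mex({0, 1, 2, 3, 5, 6, 7, 8, 9}) = 4
G(30) = mex({0, 1, 2, 3, 4, 5, 6, 9, 10}) = 7
G(31) = mex({0, 1, 3, 4, 5, 7, 10, 11}) = 2
G(32) = mex({0, 2, 3, 4, 5, 6, 7, 9, 11}) = 1
G(33) = mex({0, 1, 2, 3, 4, 5, 6, 7, 9, 12}) = 8
G(34) = mex({0, 1, 2, 3, 4, 5, 7, 8, 11, 12}) = 6
G(35) = mex({0, 1, 2, 3, 4, 5, 6, 8, 9, 10, 11}) = 7
G(36) = mex({0, 1, 2, 3, 5, 6, 7, 9, 10}) = 4
G(37) = mex({0, 2, 3, 4, 6, 7, 9, 10, 11, 12}) = 1
G(38) = mex({0, 1, 3, 4, 5, 6, 7, 9, 10, 11, 12}) = 2
G(39) = mex({0, 1, 2, 4, 5, 6, 7, 9, 10, 12, 14}) = 3
G(40) = mex({0, 2, 3, 4, 6, 7, 11, 12, 14}) = 1
G(41) = mex({0, 1, 2, 3, 5, 6, 7, 9, 10, 11, 12}) = 4
G(42) = mex({0, 1, 2, 3, 4, 5, 6, 9, 10}) = 7
G(43) = mex({0, 1, 3, 4, 5, 7, 9, 10, 12, 15}) = 2
G(44) = mex({0, 2, 3, 4, 5, 6, 7, 9, 10, 12, 15}) = 1
G(45) = mex({0, 1, 2, 3, 4, 5, 6, 7, 9, 10, 12, 14}) = 8
Therefore G(45) = 8.

8


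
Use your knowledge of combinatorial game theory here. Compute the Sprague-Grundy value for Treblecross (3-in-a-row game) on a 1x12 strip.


Treblecross: place X on empty cells; 3-in-a-row wins.
Playing within two cells of an existing X lets the opponent win at once, so sensible play treats the cells i-2..i+2 around each X as dead. The player left with no safe cell loses, so this is a normal-play take-away game on strips of safe cells.
Placing X at cell i (0-indexed) of a strip of k safe cells leaves independent strips of sizes max(0, i-2) and max(0, k-i-3). Hence G(k) = mex{ G(max(0,i-2)) XOR G(max(0,k-i-3)) : 0 <= i < k }, with G(0) = 0.
G(1): splits (0,0):0^0=0 -> mex({0}) = 1
G(2): splits (0,0):0^0=0 -> mex({0}) = 1
G(3): splits (0,0):0^0=0 -> mex({0}) = 1
G(4): splits (0,1):0^1=1 (0,0):0^0=0 -> mex({0, 1}) = 2
G(5): splits (0,2):0^1=1 (0,1):0^1=1 (0,0):0^0=0 -> mex({0, 1}) = 2
G(6) = mex({1}) = 0
G(7) = mex({0, 1, 2}) = 3
G(8) = mex({0, 1, 2}) = 3
G(9) = mex({0, 2}) = 1
G(10) = mex({0, 2, 3}) = 1
G(11) = mex({0, 3}) = 1
G(12) = mex({1, 3}) = 0
Therefore G(12) = 0.

0


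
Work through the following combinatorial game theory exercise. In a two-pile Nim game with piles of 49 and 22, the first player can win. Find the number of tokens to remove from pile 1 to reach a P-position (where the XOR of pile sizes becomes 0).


Piles: 49 and 22
Current XOR: 49 XOR 22 = 39 (non-zero, so this is an N-position).
To make the XOR zero, we need to find a move that balances the piles.
For pile 1 (size 49): target = 49 XOR 39 = 22
We reduce pile 1 from 49 to 22.
Tokens removed: 49 - 22 = 27
Verification: 22 XOR 22 = 0

27


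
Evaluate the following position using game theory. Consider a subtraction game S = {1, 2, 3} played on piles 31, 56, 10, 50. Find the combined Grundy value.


Subtraction set: {1, 2, 3}
For this subtraction set, G(n) = n mod 4 (period = max + 1 = 4).
Pile 1 (size 31): G(31) = 31 mod 4 = 3
Pile 2 (size 56): G(56) = 56 mod 4 = 0
Pile 3 (size 10): G(10) = 10 mod 4 = 2
Pile 4 (size 50): G(50) = 50 mod 4 = 2
Total Grundy value = XOR of all: 3 XOR 0 XOR 2 XOR 2 = 3

3


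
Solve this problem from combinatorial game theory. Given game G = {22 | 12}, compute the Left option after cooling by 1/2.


Original game: {22 | 12} (a switch {a | b} with a > b).
Cooling by t (for t below the temperature (a - b)/2 = 5) taxes each move by t: {a | b} cooled by t is {a - t | b + t}.
Cooling amount: t = 1/2
Cooled Left option: 22 - 1/2 = 43/2
Cooled Right option: 12 + 1/2 = 25/2
Cooled game: {43/2 | 25/2}
Left option = 43/2

43/2


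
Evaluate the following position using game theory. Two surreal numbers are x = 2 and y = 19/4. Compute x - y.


x = 2, y = 19/4
Converting to common denominator: 4
x = 8/4, y = 19/4
x - y = 2 - 19/4 = -11/4

-11/4


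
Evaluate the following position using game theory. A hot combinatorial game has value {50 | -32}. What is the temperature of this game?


The game is {50 | -32}, a switch {a | b} with numbers a > b.
Cooling {a | b} by t gives {a - t | b + t}, which stops being hot when a - t = b + t, i.e. at t = (a - b)/2. So the temperature of a switch is (a - b)/2.
Temperature = (Left option - Right option) / 2
= (50 - (-32)) / 2
= 82 / 2
= 41

41


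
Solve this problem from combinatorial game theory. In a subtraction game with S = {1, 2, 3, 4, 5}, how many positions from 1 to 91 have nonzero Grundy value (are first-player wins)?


Subtraction set S = {1, 2, 3, 4, 5}, so G(n) = n mod 6.
G(n) = 0 when n is a multiple of 6.
Multiples of 6 in [1, 91]: 15
N-positions (nonzero Grundy) = 91 - 15 = 76

76


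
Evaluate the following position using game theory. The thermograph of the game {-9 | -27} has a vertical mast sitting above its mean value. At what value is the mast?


Game = {-9 | -27}, a switch {a | b} with numbers a > b.
Its thermograph has left wall a - t and right wall b + t, which meet at t = (a - b)/2, where both equal (a + b)/2. So the mast (mean value) is at (a + b)/2.
Mean = (-9 + (-27))/2 = -36/2 = -18

-18


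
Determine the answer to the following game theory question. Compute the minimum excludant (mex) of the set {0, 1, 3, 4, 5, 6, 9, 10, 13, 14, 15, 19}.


Set = {0, 1, 3, 4, 5, 6, 9, 10, 13, 14, 15, 19}
0 is in the set.
1 is in the set.
2 is NOT in the set. This is the mex.
mex = 2

2


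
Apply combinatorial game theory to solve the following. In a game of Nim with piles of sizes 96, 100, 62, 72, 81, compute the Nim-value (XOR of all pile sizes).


We need the XOR (exclusive or) of all pile sizes.
After XOR-ing pile 1 (size 96): 0 XOR 96 = 96
After XOR-ing pile 2 (size 100): 96 XOR 100 = 4
After XOR-ing pile 3 (size 62): 4 XOR 62 = 58
After XOR-ing pile 4 (size 72): 58 XOR 72 = 114
After XOR-ing pile 5 (size 81): 114 XOR 81 = 35
The Nim-value of this position is 35.

35


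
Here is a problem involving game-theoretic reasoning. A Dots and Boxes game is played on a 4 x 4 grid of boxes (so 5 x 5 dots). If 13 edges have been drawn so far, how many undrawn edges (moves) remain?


Grid: 4 x 4 boxes, i.e. 5 rows and 5 columns of dots.
Horizontal edges: (rows + 1) * cols = 5 * 4 = 20
Vertical edges: rows * (cols + 1) = 4 * 5 = 20
Total edges: 20 + 20 = 40
Edges drawn: 13
Remaining: 40 - 13 = 27

27


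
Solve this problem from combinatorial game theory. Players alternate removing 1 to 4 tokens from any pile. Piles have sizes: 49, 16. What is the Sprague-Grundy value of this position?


Subtraction set: {1, 2, 3, 4}
For this subtraction set, G(n) = n mod 5 (period = max + 1 = 5).
Pile 1 (size 49): G(49) = 49 mod 5 = 4
Pile 2 (size 16): G(16) = 16 mod 5 = 1
Total Grundy value = XOR of all: 4 XOR 1 = 5

5


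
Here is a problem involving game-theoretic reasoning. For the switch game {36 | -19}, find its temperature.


The game is {36 | -19}, a switch {a | b} with numbers a > b.
Cooling {a | b} by t gives {a - t | b + t}, which stops being hot when a - t = b + t, i.e. at t = (a - b)/2. So the temperature of a switch is (a - b)/2.
Temperature = (Left option - Right option) / 2
= (36 - (-19)) / 2
= 55 / 2
= 55/2

55/2


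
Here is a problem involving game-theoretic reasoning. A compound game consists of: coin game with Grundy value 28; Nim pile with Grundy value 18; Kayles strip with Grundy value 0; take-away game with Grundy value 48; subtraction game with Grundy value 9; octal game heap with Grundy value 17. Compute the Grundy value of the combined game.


By the Sprague-Grundy theorem, the Grundy value of a sum of games is the XOR of individual Grundy values.
coin game: Grundy value = 28. Running XOR: 0 XOR 28 = 28
Nim pile: Grundy value = 18. Running XOR: 28 XOR 18 = 14
Kayles strip: Grundy value = 0. Running XOR: 14 XOR 0 = 14
take-away game: Grundy value = 48. Running XOR: 14 XOR 48 = 62
subtraction game: Grundy value = 9. Running XOR: 62 XOR 9 = 55
octal game heap: Grundy value = 17. Running XOR: 55 XOR 17 = 38
The combined Grundy value is 38.

38


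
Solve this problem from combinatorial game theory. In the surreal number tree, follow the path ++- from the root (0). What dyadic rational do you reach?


Sign expansion: ++-
Rule: track bounds (lo, hi), initially (-inf, +inf). On '+', the current value becomes lo and we move to the simplest number in (value, hi): value + 1 if hi = +inf, otherwise the midpoint (value + hi)/2. On '-', the current value becomes hi and we move to value - 1 if lo = -inf, otherwise the midpoint (lo + value)/2.
Start at 0.
Step 1: sign = +, move right. Bounds: (0, +inf). Value = 1
Step 2: sign = +, move right. Bounds: (1, +inf). Value = 2
Step 3: sign = -, move left. Bounds: (1, 2). Value = 3/2
The surreal number with sign expansion ++- is 3/2.

3/2
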